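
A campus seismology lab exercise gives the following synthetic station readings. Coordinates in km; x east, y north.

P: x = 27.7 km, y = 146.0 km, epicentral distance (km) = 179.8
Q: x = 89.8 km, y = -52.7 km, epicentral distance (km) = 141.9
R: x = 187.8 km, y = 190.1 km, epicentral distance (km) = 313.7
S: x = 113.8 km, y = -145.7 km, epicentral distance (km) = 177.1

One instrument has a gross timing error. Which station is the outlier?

Solve using three stations at a time. Using P, Q, R (subtract circle equations pairwise → linear system) gives (x, y) ≈ (-47.6, -17.3).
Distances from that point to each station vs reported:
  P: calculated 179.8 vs reported 179.8 → residual 0.0 km
  Q: calculated 141.9 vs reported 141.9 → residual 0.0 km
  R: calculated 313.7 vs reported 313.7 → residual 0.0 km
  S: calculated 206.2 vs reported 177.1 → residual 29.1 km
P, Q, R are mutually consistent (residuals ≈ 0); S is off by 29.1 km.

S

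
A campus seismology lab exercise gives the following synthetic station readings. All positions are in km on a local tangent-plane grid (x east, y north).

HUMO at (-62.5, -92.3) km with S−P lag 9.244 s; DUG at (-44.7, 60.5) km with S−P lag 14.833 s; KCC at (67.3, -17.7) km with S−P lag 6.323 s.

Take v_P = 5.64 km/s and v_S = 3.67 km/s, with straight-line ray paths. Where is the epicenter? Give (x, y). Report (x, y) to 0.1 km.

Distance from S−P lag: d = Δt · v_P v_S / (v_P − v_S) = Δt · (5.64·3.67)/(5.64−3.67) ≈ 10.5070·Δt.
So d_HUMO = 97.13, d_DUG = 155.85, d_KCC = 66.44 km.
Circle about each station: (x + 62.5)² + (y + 92.3)² = 97.13²; (x + 44.7)² + (y − 60.5)² = 155.85²; (x − 67.3)² + (y + 17.7)² = 66.44².
Subtracting the HUMO equation from the DUG and KCC equations removes the quadratic terms:
35.6 x + 305.6 y = -21622.19
259.6 x + 149.2 y = -2563.00
Solving the 2×2 system: x ≈ 33.0, y ≈ -74.6 km.
Check against HUMO (with the unrounded x, y): √((x + 62.5)²+(y + 92.3)²) = 97.13 ≈ 97.13 km. ✓

33.0 km east, -74.6 km north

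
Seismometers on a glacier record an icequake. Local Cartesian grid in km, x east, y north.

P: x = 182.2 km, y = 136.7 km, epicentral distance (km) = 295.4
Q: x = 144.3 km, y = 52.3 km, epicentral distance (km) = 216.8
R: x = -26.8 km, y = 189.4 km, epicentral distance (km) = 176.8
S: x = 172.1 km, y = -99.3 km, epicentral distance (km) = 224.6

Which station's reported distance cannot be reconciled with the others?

Solve using three stations at a time. Using P, Q, S (subtract circle equations pairwise → linear system) gives (x, y) ≈ (-46.7, -49.7).
Distances from that point to each station vs reported:
  P: calculated 295.2 vs reported 295.4 → residual 0.2 km
  Q: calculated 216.5 vs reported 216.8 → residual 0.3 km
  R: calculated 239.9 vs reported 176.8 → residual 63.1 km
  S: calculated 224.4 vs reported 224.6 → residual 0.2 km
P, Q, S are mutually consistent (residuals ≈ 0); R is off by 63.1 km.

R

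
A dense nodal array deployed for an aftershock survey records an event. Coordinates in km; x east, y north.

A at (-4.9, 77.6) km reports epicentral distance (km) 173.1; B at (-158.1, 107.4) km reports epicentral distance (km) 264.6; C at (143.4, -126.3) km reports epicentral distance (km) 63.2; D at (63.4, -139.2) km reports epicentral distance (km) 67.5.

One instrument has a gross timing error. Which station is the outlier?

Solve using three stations at a time. Using A, B, D (subtract circle equations pairwise → linear system) gives (x, y) ≈ (12.8, -94.6).
Distances from that point to each station vs reported:
  A: calculated 173.1 vs reported 173.1 → residual 0.0 km
  B: calculated 264.6 vs reported 264.6 → residual 0.0 km
  C: calculated 134.4 vs reported 63.2 → residual 71.2 km
  D: calculated 67.5 vs reported 67.5 → residual 0.0 km
A, B, D are mutually consistent (residuals ≈ 0); C is off by 71.2 km.

C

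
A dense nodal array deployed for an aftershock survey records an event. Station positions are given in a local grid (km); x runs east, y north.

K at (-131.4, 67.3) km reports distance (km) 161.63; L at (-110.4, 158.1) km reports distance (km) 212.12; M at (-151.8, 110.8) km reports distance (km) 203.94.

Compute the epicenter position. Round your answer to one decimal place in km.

Circle about each station: (x + 131.4)² + (y − 67.3)² = 161.63²; (x + 110.4)² + (y − 158.1)² = 212.12²; (x + 151.8)² + (y − 110.8)² = 203.94².
Subtracting pairs of circle equations eliminates x²+y² and gives linear equations (the radical axes):
42.0 x + 181.6 y = -3482.12
-40.8 x + 87.0 y = -1942.64
Solving the 2×2 system: x ≈ 4.5, y ≈ -20.2 km.

x ≈ 4.5 km, y ≈ -20.2 km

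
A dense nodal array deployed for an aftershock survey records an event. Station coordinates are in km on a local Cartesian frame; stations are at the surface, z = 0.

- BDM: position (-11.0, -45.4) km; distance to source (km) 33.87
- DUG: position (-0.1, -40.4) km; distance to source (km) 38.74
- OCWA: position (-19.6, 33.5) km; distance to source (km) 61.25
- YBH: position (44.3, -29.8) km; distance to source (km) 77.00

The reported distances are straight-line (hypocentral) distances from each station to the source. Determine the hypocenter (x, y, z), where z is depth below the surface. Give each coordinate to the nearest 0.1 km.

Each station gives a sphere (x−x_i)² + (y−y_i)² + z² = d_i² (stations at z=0).
Subtracting the BDM sphere from DUG and OCWA: z² cancels, leaving linear equations in x and y:
21.8 x + 10.0 y = -903.60
-17.2 x + 157.8 y = -3280.14
Solving: x ≈ -30.395, y ≈ -24.100 km (keep extra digits for the depth step; rounded: -30.4, -24.1).
Then from the BDM sphere: z² = 33.87² − (x + 11.0)² − (y + 45.4)² with x = -30.395, y = -24.100, so z ≈ 17.814 ≈ 17.8 km.
Check against YBH (with the unrounded solution): distance 77.00 ≈ 77.00 km. ✓

(-30.4, -24.1, 17.8)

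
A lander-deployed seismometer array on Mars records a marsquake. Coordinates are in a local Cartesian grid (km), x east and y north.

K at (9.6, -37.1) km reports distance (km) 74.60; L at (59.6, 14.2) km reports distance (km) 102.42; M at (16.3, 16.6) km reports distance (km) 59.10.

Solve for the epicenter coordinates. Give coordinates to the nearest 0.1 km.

-42.8 km east, 16.0 km north

Circle about each station: (x − 9.6)² + (y + 37.1)² = 74.60²; (x − 59.6)² + (y − 14.2)² = 102.42²; (x − 16.3)² + (y − 16.6)² = 59.10².
Subtracting the K equation from the L and M equations removes the quadratic terms:
100.0 x + 102.6 y = -2639.47
13.4 x + 107.4 y = 1145.03
Solving the 2×2 system: x ≈ -42.8, y ≈ 16.0 km.
Check against K (with the unrounded x, y): √((x − 9.6)²+(y + 37.1)²) = 74.61 ≈ 74.60 km. ✓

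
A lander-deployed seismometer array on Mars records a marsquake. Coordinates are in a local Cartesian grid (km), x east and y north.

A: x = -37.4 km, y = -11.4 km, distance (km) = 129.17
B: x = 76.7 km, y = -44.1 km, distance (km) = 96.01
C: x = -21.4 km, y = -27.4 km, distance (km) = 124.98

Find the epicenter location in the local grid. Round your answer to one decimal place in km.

Circle about each station: (x + 37.4)² + (y + 11.4)² = 129.17²; (x − 76.7)² + (y + 44.1)² = 96.01²; (x + 21.4)² + (y + 27.4)² = 124.98².
Subtracting the A equation from the B and C equations removes the quadratic terms:
228.2 x − 65.4 y = 13765.95
32.0 x − 32.0 y = 744.89
Solving the 2×2 system: x ≈ 75.2, y ≈ 51.9 km.

x ≈ 75.2 km, y ≈ 51.9 km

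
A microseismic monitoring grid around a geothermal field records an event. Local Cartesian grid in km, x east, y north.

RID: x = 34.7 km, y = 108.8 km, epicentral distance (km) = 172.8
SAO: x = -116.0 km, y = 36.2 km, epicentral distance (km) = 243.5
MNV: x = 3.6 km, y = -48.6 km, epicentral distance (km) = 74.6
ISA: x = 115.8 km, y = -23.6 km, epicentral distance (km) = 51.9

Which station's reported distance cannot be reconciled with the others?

SAO

Solve using three stations at a time. Using RID, MNV, ISA (subtract circle equations pairwise → linear system) gives (x, y) ≈ (77.5, -58.6).
Distances from that point to each station vs reported:
  RID: calculated 172.8 vs reported 172.8 → residual 0.0 km
  SAO: calculated 215.5 vs reported 243.5 → residual 28.0 km
  MNV: calculated 74.6 vs reported 74.6 → residual 0.0 km
  ISA: calculated 51.9 vs reported 51.9 → residual 0.0 km
RID, MNV, ISA are mutually consistent (residuals ≈ 0); SAO is off by 28.0 km.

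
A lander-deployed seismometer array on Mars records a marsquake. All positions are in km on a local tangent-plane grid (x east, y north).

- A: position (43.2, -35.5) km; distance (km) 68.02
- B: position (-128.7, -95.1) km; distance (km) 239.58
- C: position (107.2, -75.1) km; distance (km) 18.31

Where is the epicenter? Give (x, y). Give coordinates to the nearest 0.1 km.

107.8 km east, -56.8 km north

Circle about each station: (x − 43.2)² + (y + 35.5)² = 68.02²; (x + 128.7)² + (y + 95.1)² = 239.58²; (x − 107.2)² + (y + 75.1)² = 18.31².
Subtracting the A equation from the B and C equations removes the quadratic terms:
-343.8 x − 119.2 y = -30290.65
128.0 x − 79.2 y = 18296.82
Solving the 2×2 system: x ≈ 107.8, y ≈ -56.8 km.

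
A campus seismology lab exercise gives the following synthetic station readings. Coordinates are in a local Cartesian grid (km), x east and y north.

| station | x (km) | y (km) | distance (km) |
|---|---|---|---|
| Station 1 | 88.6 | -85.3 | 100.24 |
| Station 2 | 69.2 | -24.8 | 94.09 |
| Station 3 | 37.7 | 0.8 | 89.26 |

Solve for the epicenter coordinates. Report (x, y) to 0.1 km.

Circle about each station: (x − 88.6)² + (y + 85.3)² = 100.24²; (x − 69.2)² + (y + 24.8)² = 94.09²; (x − 37.7)² + (y − 0.8)² = 89.26².
Subtracting pairs of circle equations eliminates x²+y² and gives linear equations (the radical axes):
-38.8 x + 121.0 y = -8527.24
-101.8 x + 172.2 y = -11623.41
Solving the 2×2 system: x ≈ -11.0, y ≈ -74.0 km.
Check against Station 1 (with the unrounded x, y): √((x − 88.6)²+(y + 85.3)²) = 100.23 ≈ 100.24 km. ✓

x ≈ -11.0 km, y ≈ -74.0 km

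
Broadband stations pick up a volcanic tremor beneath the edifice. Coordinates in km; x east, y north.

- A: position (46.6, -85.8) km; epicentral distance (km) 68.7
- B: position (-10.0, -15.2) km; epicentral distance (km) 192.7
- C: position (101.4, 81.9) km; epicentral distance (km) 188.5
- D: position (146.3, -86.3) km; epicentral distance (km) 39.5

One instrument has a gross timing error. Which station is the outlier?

Solve using three stations at a time. Using A, C, D (subtract circle equations pairwise → linear system) gives (x, y) ≈ (112.2, -106.3).
Distances from that point to each station vs reported:
  A: calculated 68.7 vs reported 68.7 → residual 0.0 km
  B: calculated 152.4 vs reported 192.7 → residual 40.3 km
  C: calculated 188.5 vs reported 188.5 → residual 0.0 km
  D: calculated 39.5 vs reported 39.5 → residual 0.0 km
A, C, D are mutually consistent (residuals ≈ 0); B is off by 40.3 km.

B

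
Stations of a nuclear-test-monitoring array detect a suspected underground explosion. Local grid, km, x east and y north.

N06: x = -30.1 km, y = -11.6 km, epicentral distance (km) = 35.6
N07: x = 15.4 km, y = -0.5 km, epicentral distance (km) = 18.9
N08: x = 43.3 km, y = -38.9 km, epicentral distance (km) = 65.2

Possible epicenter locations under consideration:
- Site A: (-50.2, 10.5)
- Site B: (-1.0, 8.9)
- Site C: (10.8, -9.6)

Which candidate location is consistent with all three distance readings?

Site B

For each candidate, compare |candidate − station| to the reported distance:
Site A: residuals N06 5.7, N07 47.6, N08 40.5 → max 47.6 km
Site B: residuals N06 0.0, N07 0.0, N08 0.0 → max 0.0 km
Site C: residuals N06 5.3, N07 8.7, N08 21.4 → max 21.4 km
Only Site B has all residuals ≈ 0.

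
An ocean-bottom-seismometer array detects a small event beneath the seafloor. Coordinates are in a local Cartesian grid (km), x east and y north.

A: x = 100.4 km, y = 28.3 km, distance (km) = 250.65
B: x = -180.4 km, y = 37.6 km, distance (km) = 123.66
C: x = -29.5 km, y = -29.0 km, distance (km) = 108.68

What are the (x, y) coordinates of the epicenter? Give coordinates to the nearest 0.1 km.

Circle about each station: (x − 100.4)² + (y − 28.3)² = 250.65²; (x + 180.4)² + (y − 37.6)² = 123.66²; (x + 29.5)² + (y + 29.0)² = 108.68².
Subtracting pairs of circle equations eliminates x²+y² and gives linear equations (the radical axes):
-561.6 x + 18.6 y = 70610.50
-259.8 x − 114.6 y = 41844.28
Solving the 2×2 system: x ≈ -128.2, y ≈ -74.5 km.

-128.2 km east, -74.5 km north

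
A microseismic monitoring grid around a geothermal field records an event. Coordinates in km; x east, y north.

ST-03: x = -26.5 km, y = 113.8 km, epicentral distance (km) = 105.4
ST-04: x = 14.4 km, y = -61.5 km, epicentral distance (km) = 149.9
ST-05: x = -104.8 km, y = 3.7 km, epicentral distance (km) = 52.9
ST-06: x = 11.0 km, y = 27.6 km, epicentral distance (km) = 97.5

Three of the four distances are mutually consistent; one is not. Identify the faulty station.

ST-03

Solve using three stations at a time. Using ST-04, ST-05, ST-06 (subtract circle equations pairwise → linear system) gives (x, y) ≈ (-83.4, 52.1).
Distances from that point to each station vs reported:
  ST-03: calculated 83.9 vs reported 105.4 → residual 21.5 km
  ST-04: calculated 149.9 vs reported 149.9 → residual 0.0 km
  ST-05: calculated 53.0 vs reported 52.9 → residual 0.1 km
  ST-06: calculated 97.5 vs reported 97.5 → residual 0.0 km
ST-04, ST-05, ST-06 are mutually consistent (residuals ≈ 0); ST-03 is off by 21.5 km.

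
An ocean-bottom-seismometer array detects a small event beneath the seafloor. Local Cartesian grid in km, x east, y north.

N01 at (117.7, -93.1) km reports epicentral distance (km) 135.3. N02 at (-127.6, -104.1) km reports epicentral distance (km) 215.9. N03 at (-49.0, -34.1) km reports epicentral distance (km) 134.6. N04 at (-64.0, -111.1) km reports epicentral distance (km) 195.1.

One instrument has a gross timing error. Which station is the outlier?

N02

Solve using three stations at a time. Using N01, N03, N04 (subtract circle equations pairwise → linear system) gives (x, y) ≈ (67.9, 32.7).
Distances from that point to each station vs reported:
  N01: calculated 135.3 vs reported 135.3 → residual 0.0 km
  N02: calculated 238.6 vs reported 215.9 → residual 22.7 km
  N03: calculated 134.6 vs reported 134.6 → residual 0.0 km
  N04: calculated 195.1 vs reported 195.1 → residual 0.0 km
N01, N03, N04 are mutually consistent (residuals ≈ 0); N02 is off by 22.7 km.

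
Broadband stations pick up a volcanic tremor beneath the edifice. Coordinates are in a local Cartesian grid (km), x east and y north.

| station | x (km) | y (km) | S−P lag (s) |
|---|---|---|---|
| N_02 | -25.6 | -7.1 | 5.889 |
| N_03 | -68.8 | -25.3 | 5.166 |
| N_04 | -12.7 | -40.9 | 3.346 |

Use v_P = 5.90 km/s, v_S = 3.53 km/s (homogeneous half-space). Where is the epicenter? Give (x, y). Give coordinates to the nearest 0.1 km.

Distance from S−P lag: d = Δt · v_P v_S / (v_P − v_S) = Δt · (5.90·3.53)/(5.90−3.53) ≈ 8.7878·Δt.
So d_N_02 = 51.75, d_N_03 = 45.40, d_N_04 = 29.40 km.
Circle about each station: (x + 25.6)² + (y + 7.1)² = 51.75²; (x + 68.8)² + (y + 25.3)² = 45.40²; (x + 12.7)² + (y + 40.9)² = 29.40².
Subtracting pairs of circle equations eliminates x²+y² and gives linear equations (the radical axes):
-86.4 x − 36.4 y = 5284.66
25.8 x − 67.6 y = 2942.03
Solving the 2×2 system: x ≈ -36.9, y ≈ -57.6 km.

-36.9 km east, -57.6 km north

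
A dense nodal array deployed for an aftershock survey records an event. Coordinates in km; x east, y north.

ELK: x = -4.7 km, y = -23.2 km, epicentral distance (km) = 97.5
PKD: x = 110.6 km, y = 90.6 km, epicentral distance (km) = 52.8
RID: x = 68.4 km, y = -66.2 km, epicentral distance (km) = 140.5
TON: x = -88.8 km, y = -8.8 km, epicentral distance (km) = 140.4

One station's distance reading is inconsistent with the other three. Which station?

Solve using three stations at a time. Using ELK, RID, TON (subtract circle equations pairwise → linear system) gives (x, y) ≈ (28.4, 68.4).
Distances from that point to each station vs reported:
  ELK: calculated 97.4 vs reported 97.5 → residual 0.1 km
  PKD: calculated 85.2 vs reported 52.8 → residual 32.4 km
  RID: calculated 140.4 vs reported 140.5 → residual 0.1 km
  TON: calculated 140.3 vs reported 140.4 → residual 0.1 km
ELK, RID, TON are mutually consistent (residuals ≈ 0); PKD is off by 32.4 km.

PKD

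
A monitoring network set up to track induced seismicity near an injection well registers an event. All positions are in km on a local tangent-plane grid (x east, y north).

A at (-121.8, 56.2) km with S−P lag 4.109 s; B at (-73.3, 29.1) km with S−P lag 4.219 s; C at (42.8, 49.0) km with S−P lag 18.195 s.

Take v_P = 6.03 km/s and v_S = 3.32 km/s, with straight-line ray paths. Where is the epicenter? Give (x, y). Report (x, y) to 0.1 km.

Distance from S−P lag: d = Δt · v_P v_S / (v_P − v_S) = Δt · (6.03·3.32)/(6.03−3.32) ≈ 7.3873·Δt.
So d_A = 30.35, d_B = 31.17, d_C = 134.41 km.
Circle about each station: (x + 121.8)² + (y − 56.2)² = 30.35²; (x + 73.3)² + (y − 29.1)² = 31.17²; (x − 42.8)² + (y − 49.0)² = 134.41².
Subtracting the A equation from the B and C equations removes the quadratic terms:
97.0 x − 54.2 y = -11824.43
329.2 x − 14.4 y = -30905.77
Solving the 2×2 system: x ≈ -91.5, y ≈ 54.4 km.

x ≈ -91.5 km, y ≈ 54.4 km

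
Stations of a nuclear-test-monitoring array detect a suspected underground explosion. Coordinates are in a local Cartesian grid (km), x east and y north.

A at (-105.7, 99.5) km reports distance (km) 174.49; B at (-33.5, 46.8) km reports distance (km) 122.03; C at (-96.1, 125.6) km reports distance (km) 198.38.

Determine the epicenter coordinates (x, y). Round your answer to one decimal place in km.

-66.8 km east, -70.6 km north

Circle about each station: (x + 105.7)² + (y − 99.5)² = 174.49²; (x + 33.5)² + (y − 46.8)² = 122.03²; (x + 96.1)² + (y − 125.6)² = 198.38².
Subtracting the A equation from the B and C equations removes the quadratic terms:
144.4 x − 105.4 y = -2204.81
19.2 x + 52.2 y = -4970.03
Solving the 2×2 system: x ≈ -66.8, y ≈ -70.6 km.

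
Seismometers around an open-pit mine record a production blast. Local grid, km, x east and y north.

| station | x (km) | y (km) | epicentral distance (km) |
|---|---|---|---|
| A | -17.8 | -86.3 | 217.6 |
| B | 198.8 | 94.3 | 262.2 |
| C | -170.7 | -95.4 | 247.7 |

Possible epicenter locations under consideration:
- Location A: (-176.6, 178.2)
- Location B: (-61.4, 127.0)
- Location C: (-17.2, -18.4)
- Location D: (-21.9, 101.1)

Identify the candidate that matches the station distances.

Location B

For each candidate, compare |candidate − station| to the reported distance:
Location A: residuals A 90.9, B 122.5, C 26.0 → max 122.5 km
Location B: residuals A 0.1, B 0.0, C 0.1 → max 0.1 km
Location C: residuals A 149.7, B 18.6, C 76.0 → max 149.7 km
Location D: residuals A 30.2, B 41.4, C 1.2 → max 41.4 km
Only Location B has all residuals ≈ 0.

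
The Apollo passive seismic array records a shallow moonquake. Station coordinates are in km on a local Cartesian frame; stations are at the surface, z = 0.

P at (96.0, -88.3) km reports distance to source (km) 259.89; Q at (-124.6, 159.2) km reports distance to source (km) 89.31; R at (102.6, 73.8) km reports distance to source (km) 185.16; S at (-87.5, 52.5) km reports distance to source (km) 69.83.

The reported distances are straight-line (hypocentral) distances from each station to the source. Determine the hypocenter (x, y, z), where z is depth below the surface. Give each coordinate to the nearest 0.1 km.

Each station gives a sphere (x−x_i)² + (y−y_i)² + z² = d_i² (stations at z=0).
Subtracting the P sphere from Q and R: z² cancels, leaving linear equations in x and y:
-441.2 x + 495.0 y = 83423.45
13.2 x + 324.2 y = 32218.90
Solving: x ≈ -74.196, y ≈ 102.401 km (keep extra digits for the depth step; rounded: -74.2, 102.4).
Then from the P sphere: z² = 259.89² − (x − 96.0)² − (y + 88.3)² with x = -74.196, y = 102.401, so z ≈ 47.003 ≈ 47.0 km.

(-74.2, 102.4, 47.0)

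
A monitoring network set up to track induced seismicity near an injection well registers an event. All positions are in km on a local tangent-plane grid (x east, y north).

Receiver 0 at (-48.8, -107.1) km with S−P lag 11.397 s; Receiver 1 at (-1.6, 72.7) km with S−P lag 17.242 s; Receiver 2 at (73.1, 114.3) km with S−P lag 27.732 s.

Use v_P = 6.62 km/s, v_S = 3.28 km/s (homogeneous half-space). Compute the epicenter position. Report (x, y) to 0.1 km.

Distance from S−P lag: d = Δt · v_P v_S / (v_P − v_S) = Δt · (6.62·3.28)/(6.62−3.28) ≈ 6.5011·Δt.
So d_Receiver 0 = 74.09, d_Receiver 1 = 112.09, d_Receiver 2 = 180.29 km.
Circle about each station: (x + 48.8)² + (y + 107.1)² = 74.09²; (x + 1.6)² + (y − 72.7)² = 112.09²; (x − 73.1)² + (y − 114.3)² = 180.29².
Subtracting the Receiver 0 equation from the Receiver 1 and Receiver 2 equations removes the quadratic terms:
94.4 x + 359.6 y = -15638.84
243.8 x + 442.8 y = -22458.91
Solving the 2×2 system: x ≈ -25.1, y ≈ -36.9 km.
Check against Receiver 0 (with the unrounded x, y): √((x + 48.8)²+(y + 107.1)²) = 74.09 ≈ 74.09 km. ✓

(-25.1, -36.9)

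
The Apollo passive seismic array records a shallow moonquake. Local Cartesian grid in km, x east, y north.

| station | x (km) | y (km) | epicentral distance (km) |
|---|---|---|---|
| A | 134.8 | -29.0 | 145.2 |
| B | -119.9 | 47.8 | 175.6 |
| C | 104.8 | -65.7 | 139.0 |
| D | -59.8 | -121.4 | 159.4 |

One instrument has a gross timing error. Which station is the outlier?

B

Solve using three stations at a time. Using A, C, D (subtract circle equations pairwise → linear system) gives (x, y) ≈ (0.5, 26.2).
Distances from that point to each station vs reported:
  A: calculated 145.2 vs reported 145.2 → residual 0.0 km
  B: calculated 122.3 vs reported 175.6 → residual 53.3 km
  C: calculated 139.0 vs reported 139.0 → residual 0.0 km
  D: calculated 159.4 vs reported 159.4 → residual 0.0 km
A, C, D are mutually consistent (residuals ≈ 0); B is off by 53.3 km.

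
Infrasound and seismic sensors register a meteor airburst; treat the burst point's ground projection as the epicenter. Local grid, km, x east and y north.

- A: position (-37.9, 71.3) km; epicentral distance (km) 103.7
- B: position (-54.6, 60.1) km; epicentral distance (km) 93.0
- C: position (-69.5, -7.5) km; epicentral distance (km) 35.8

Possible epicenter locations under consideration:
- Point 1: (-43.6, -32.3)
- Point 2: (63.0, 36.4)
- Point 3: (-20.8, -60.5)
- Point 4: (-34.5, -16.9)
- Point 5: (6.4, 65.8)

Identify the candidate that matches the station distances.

For each candidate, compare |candidate − station| to the reported distance:
Point 1: residuals A 0.1, B 0.1, C 0.1 → max 0.1 km
Point 2: residuals A 3.1, B 27.0, C 103.8 → max 103.8 km
Point 3: residuals A 29.2, B 32.2, C 36.2 → max 36.2 km
Point 4: residuals A 15.4, B 13.4, C 0.4 → max 15.4 km
Point 5: residuals A 59.1, B 31.7, C 69.7 → max 69.7 km
Only Point 1 has all residuals ≈ 0.

Point 1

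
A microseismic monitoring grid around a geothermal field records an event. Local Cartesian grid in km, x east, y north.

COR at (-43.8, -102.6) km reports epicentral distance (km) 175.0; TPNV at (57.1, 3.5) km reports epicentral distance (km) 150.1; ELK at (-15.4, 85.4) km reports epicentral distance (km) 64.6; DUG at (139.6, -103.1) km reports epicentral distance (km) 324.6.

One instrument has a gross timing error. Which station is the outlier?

DUG

Solve using three stations at a time. Using COR, TPNV, ELK (subtract circle equations pairwise → linear system) gives (x, y) ≈ (-78.0, 69.1).
Distances from that point to each station vs reported:
  COR: calculated 175.0 vs reported 175.0 → residual 0.0 km
  TPNV: calculated 150.1 vs reported 150.1 → residual 0.0 km
  ELK: calculated 64.7 vs reported 64.6 → residual 0.1 km
  DUG: calculated 277.4 vs reported 324.6 → residual 47.2 km
COR, TPNV, ELK are mutually consistent (residuals ≈ 0); DUG is off by 47.2 km.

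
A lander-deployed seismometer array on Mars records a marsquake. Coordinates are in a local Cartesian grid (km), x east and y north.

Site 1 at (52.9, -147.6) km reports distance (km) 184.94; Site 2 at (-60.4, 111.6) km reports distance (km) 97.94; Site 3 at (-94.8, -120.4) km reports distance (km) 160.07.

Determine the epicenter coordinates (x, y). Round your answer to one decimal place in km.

(-21.3, 21.8)

Circle about each station: (x − 52.9)² + (y + 147.6)² = 184.94²; (x + 60.4)² + (y − 111.6)² = 97.94²; (x + 94.8)² + (y + 120.4)² = 160.07².
Subtracting the Site 1 equation from the Site 2 and Site 3 equations removes the quadratic terms:
-226.6 x + 518.4 y = 16129.11
-295.4 x + 54.4 y = 7479.43
Solving the 2×2 system: x ≈ -21.3, y ≈ 21.8 km.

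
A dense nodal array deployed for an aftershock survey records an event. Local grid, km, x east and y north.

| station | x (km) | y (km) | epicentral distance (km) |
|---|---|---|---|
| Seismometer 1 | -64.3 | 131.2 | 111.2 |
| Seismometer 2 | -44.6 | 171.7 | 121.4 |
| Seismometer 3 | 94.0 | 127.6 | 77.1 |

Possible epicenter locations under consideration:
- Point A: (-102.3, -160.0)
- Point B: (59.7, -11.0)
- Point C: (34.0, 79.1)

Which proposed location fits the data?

Point C

For each candidate, compare |candidate − station| to the reported distance:
Point A: residuals Seismometer 1 182.5, Seismometer 2 215.3, Seismometer 3 271.1 → max 271.1 km
Point B: residuals Seismometer 1 77.5, Seismometer 2 89.0, Seismometer 3 65.7 → max 89.0 km
Point C: residuals Seismometer 1 0.1, Seismometer 2 0.1, Seismometer 3 0.1 → max 0.1 km
Only Point C has all residuals ≈ 0.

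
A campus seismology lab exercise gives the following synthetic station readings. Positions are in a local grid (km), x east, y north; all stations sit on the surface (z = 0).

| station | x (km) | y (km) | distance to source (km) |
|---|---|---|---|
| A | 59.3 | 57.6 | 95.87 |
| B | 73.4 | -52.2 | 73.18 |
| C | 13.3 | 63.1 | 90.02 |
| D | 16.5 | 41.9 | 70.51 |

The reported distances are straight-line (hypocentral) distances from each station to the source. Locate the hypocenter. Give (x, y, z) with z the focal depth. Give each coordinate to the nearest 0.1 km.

Each station gives a sphere (x−x_i)² + (y−y_i)² + z² = d_i² (stations at z=0).
Subtracting the A sphere from B and C: z² cancels, leaving linear equations in x and y:
28.2 x − 219.6 y = 5113.89
-92.0 x + 11.0 y = -1588.29
Solving: x ≈ 14.705, y ≈ -21.399 km (keep extra digits for the depth step; rounded: 14.7, -21.4).
Then from the A sphere: z² = 95.87² − (x − 59.3)² − (y − 57.6)² with x = 14.705, y = -21.399, so z ≈ 31.008 ≈ 31.0 km.

x ≈ 14.7 km, y ≈ -21.4 km, depth ≈ 31.0 km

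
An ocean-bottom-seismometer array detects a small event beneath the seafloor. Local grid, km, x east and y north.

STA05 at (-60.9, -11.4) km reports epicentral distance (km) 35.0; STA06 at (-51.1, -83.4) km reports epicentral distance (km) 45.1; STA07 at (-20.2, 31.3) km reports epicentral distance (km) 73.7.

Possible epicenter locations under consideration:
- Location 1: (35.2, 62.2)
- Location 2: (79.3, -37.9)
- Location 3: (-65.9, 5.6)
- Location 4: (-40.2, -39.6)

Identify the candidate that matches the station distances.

For each candidate, compare |candidate − station| to the reported distance:
Location 1: residuals STA05 86.0, STA06 124.2, STA07 10.3 → max 124.2 km
Location 2: residuals STA05 107.7, STA06 93.0, STA07 47.5 → max 107.7 km
Location 3: residuals STA05 17.3, STA06 45.1, STA07 21.3 → max 45.1 km
Location 4: residuals STA05 0.0, STA06 0.0, STA07 0.0 → max 0.0 km
Only Location 4 has all residuals ≈ 0.

Location 4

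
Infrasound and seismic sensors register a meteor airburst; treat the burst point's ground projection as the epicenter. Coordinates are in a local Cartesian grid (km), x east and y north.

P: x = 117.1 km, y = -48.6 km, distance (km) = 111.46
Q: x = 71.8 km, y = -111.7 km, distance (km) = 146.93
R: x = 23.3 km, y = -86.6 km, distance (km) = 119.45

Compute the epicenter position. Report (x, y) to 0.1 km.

Circle about each station: (x − 117.1)² + (y + 48.6)² = 111.46²; (x − 71.8)² + (y + 111.7)² = 146.93²; (x − 23.3)² + (y + 86.6)² = 119.45².
Subtracting pairs of circle equations eliminates x²+y² and gives linear equations (the radical axes):
-90.6 x − 126.2 y = -7607.33
-187.6 x − 76.0 y = -9876.89
Solving the 2×2 system: x ≈ 39.8, y ≈ 31.7 km.
Check against P (with the unrounded x, y): √((x − 117.1)²+(y + 48.6)²) = 111.46 ≈ 111.46 km. ✓

(39.8, 31.7)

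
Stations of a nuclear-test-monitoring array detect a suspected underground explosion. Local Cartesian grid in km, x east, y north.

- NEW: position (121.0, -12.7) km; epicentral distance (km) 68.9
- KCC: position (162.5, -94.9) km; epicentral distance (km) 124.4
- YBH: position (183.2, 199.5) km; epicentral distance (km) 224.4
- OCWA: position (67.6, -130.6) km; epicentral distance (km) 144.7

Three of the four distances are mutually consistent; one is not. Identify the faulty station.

KCC

Solve using three stations at a time. Using NEW, YBH, OCWA (subtract circle equations pairwise → linear system) gives (x, y) ≈ (57.6, 13.6).
Distances from that point to each station vs reported:
  NEW: calculated 68.6 vs reported 68.9 → residual 0.3 km
  KCC: calculated 150.9 vs reported 124.4 → residual 26.5 km
  YBH: calculated 224.3 vs reported 224.4 → residual 0.1 km
  OCWA: calculated 144.6 vs reported 144.7 → residual 0.1 km
NEW, YBH, OCWA are mutually consistent (residuals ≈ 0); KCC is off by 26.5 km.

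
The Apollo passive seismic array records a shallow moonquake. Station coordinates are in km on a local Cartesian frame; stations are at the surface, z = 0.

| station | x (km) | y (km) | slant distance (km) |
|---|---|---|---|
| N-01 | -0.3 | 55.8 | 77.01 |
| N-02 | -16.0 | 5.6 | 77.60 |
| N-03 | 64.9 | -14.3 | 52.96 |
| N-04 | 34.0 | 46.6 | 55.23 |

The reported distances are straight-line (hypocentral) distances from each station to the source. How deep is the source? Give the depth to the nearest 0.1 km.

z ≈ 41.9 km

Each station gives a sphere (x−x_i)² + (y−y_i)² + z² = d_i² (stations at z=0).
Subtracting the N-01 sphere from N-02 and N-03: z² cancels, leaving linear equations in x and y:
-31.4 x − 100.4 y = -2917.59
130.4 x − 140.2 y = 4428.55
Solving: x ≈ 48.797, y ≈ 13.799 km (keep extra digits for the depth step; rounded: 48.8, 13.8).
Then from the N-01 sphere: z² = 77.01² − (x + 0.3)² − (y − 55.8)² with x = 48.797, y = 13.799, so z ≈ 41.904 ≈ 41.9 km.
Check against N-04 (with the unrounded solution): distance 55.23 ≈ 55.23 km. ✓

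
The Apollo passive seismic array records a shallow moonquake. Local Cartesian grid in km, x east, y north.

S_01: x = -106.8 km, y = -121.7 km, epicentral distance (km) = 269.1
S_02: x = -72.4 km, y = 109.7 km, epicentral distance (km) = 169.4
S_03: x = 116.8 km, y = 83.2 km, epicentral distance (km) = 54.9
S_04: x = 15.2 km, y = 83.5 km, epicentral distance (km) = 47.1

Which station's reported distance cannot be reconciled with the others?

S_02

Solve using three stations at a time. Using S_01, S_03, S_04 (subtract circle equations pairwise → linear system) gives (x, y) ≈ (62.1, 87.8).
Distances from that point to each station vs reported:
  S_01: calculated 269.1 vs reported 269.1 → residual 0.0 km
  S_02: calculated 136.3 vs reported 169.4 → residual 33.1 km
  S_03: calculated 54.9 vs reported 54.9 → residual 0.0 km
  S_04: calculated 47.1 vs reported 47.1 → residual 0.0 km
S_01, S_03, S_04 are mutually consistent (residuals ≈ 0); S_02 is off by 33.1 km.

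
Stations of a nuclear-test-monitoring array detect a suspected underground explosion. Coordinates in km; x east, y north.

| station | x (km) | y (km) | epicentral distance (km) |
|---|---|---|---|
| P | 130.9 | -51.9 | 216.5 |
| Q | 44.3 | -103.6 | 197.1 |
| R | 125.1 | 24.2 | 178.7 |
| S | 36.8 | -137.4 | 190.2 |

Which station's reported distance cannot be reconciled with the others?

Solve using three stations at a time. Using P, Q, R (subtract circle equations pairwise → linear system) gives (x, y) ≈ (-47.5, 70.9).
Distances from that point to each station vs reported:
  P: calculated 216.6 vs reported 216.5 → residual 0.1 km
  Q: calculated 197.2 vs reported 197.1 → residual 0.1 km
  R: calculated 178.8 vs reported 178.7 → residual 0.1 km
  S: calculated 224.7 vs reported 190.2 → residual 34.5 km
P, Q, R are mutually consistent (residuals ≈ 0); S is off by 34.5 km.

S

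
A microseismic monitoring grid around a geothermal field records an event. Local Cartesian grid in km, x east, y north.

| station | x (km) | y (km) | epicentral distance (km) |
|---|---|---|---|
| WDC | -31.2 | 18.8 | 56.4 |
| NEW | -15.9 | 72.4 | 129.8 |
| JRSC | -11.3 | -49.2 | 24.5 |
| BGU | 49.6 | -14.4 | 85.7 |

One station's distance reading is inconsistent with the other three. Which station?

Solve using three stations at a time. Using WDC, JRSC, BGU (subtract circle equations pairwise → linear system) gives (x, y) ≈ (-32.9, -37.6).
Distances from that point to each station vs reported:
  WDC: calculated 56.4 vs reported 56.4 → residual 0.0 km
  NEW: calculated 111.3 vs reported 129.8 → residual 18.5 km
  JRSC: calculated 24.5 vs reported 24.5 → residual 0.0 km
  BGU: calculated 85.7 vs reported 85.7 → residual 0.0 km
WDC, JRSC, BGU are mutually consistent (residuals ≈ 0); NEW is off by 18.5 km.

NEW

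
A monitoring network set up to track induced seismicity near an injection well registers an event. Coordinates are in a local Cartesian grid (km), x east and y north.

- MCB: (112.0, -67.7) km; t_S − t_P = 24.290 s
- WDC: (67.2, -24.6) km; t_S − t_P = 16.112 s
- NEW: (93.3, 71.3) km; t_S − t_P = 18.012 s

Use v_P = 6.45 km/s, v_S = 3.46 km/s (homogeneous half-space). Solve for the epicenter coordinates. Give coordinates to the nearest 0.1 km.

Distance from S−P lag: d = Δt · v_P v_S / (v_P − v_S) = Δt · (6.45·3.46)/(6.45−3.46) ≈ 7.4639·Δt.
So d_MCB = 181.30, d_WDC = 120.26, d_NEW = 134.44 km.
Circle about each station: (x − 112.0)² + (y + 67.7)² = 181.30²; (x − 67.2)² + (y + 24.6)² = 120.26²; (x − 93.3)² + (y − 71.3)² = 134.44².
Subtracting pairs of circle equations eliminates x²+y² and gives linear equations (the radical axes):
-89.6 x + 86.2 y = 6400.93
-37.4 x + 278.0 y = 11456.87
Solving the 2×2 system: x ≈ -36.5, y ≈ 36.3 km.

-36.5 km east, 36.3 km north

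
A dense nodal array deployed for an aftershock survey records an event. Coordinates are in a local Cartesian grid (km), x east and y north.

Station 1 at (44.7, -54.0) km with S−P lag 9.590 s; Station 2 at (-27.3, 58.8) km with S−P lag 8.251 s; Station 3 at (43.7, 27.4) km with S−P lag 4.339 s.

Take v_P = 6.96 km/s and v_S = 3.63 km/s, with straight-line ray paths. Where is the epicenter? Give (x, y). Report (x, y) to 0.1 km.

14.5 km east, 12.2 km north

Distance from S−P lag: d = Δt · v_P v_S / (v_P − v_S) = Δt · (6.96·3.63)/(6.96−3.63) ≈ 7.5870·Δt.
So d_Station 1 = 72.76, d_Station 2 = 62.60, d_Station 3 = 32.92 km.
Circle about each station: (x − 44.7)² + (y + 54.0)² = 72.76²; (x + 27.3)² + (y − 58.8)² = 62.60²; (x − 43.7)² + (y − 27.4)² = 32.92².
Subtracting the Station 1 equation from the Station 2 and Station 3 equations removes the quadratic terms:
-144.0 x + 225.6 y = 663.90
-2.0 x + 162.8 y = 1956.65
Solving the 2×2 system: x ≈ 14.5, y ≈ 12.2 km.
Check against Station 1 (with the unrounded x, y): √((x − 44.7)²+(y + 54.0)²) = 72.76 ≈ 72.76 km. ✓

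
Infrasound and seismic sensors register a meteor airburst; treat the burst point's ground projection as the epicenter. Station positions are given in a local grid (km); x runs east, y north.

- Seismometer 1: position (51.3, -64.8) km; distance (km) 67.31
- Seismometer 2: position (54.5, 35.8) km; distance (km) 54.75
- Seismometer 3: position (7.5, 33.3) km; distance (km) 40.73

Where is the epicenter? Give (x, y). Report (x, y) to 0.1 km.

Circle about each station: (x − 51.3)² + (y + 64.8)² = 67.31²; (x − 54.5)² + (y − 35.8)² = 54.75²; (x − 7.5)² + (y − 33.3)² = 40.73².
Subtracting the Seismometer 1 equation from the Seismometer 2 and Seismometer 3 equations removes the quadratic terms:
6.4 x + 201.2 y = -1045.77
-87.6 x + 196.2 y = -2793.89
Solving the 2×2 system: x ≈ 18.9, y ≈ -5.8 km.

(18.9, -5.8)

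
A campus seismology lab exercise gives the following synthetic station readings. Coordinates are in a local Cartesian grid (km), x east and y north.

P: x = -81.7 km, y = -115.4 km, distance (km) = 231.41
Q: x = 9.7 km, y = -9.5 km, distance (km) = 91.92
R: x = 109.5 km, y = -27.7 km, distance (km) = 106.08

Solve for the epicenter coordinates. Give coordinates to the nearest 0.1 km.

61.1 km east, 66.7 km north

Circle about each station: (x + 81.7)² + (y + 115.4)² = 231.41²; (x − 9.7)² + (y + 9.5)² = 91.92²; (x − 109.5)² + (y + 27.7)² = 106.08².
Subtracting pairs of circle equations eliminates x²+y² and gives linear equations (the radical axes):
182.8 x + 211.8 y = 25293.59
382.4 x + 175.4 y = 35063.11
Solving the 2×2 system: x ≈ 61.1, y ≈ 66.7 km.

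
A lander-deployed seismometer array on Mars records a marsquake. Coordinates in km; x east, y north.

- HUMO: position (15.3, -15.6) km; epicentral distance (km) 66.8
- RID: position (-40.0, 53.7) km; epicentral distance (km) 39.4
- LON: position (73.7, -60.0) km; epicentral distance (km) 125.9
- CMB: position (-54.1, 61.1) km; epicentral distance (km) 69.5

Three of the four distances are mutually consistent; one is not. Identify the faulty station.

RID

Solve using three stations at a time. Using HUMO, LON, CMB (subtract circle equations pairwise → linear system) gives (x, y) ≈ (14.6, 51.1).
Distances from that point to each station vs reported:
  HUMO: calculated 66.7 vs reported 66.8 → residual 0.1 km
  RID: calculated 54.6 vs reported 39.4 → residual 15.2 km
  LON: calculated 125.8 vs reported 125.9 → residual 0.1 km
  CMB: calculated 69.4 vs reported 69.5 → residual 0.1 km
HUMO, LON, CMB are mutually consistent (residuals ≈ 0); RID is off by 15.2 km.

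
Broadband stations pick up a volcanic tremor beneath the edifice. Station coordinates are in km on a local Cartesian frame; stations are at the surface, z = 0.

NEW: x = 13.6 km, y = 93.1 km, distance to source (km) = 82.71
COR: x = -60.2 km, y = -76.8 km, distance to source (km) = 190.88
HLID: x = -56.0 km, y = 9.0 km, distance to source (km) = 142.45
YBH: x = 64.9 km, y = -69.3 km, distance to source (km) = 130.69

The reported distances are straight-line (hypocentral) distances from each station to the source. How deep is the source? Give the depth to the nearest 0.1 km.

z ≈ 43.3 km

Each station gives a sphere (x−x_i)² + (y−y_i)² + z² = d_i² (stations at z=0).
Subtracting the NEW sphere from COR and HLID: z² cancels, leaving linear equations in x and y:
-147.6 x − 339.8 y = -28924.52
-139.2 x − 168.2 y = -19086.63
Solving: x ≈ 72.107, y ≈ 53.801 km (keep extra digits for the depth step; rounded: 72.1, 53.8).
Then from the NEW sphere: z² = 82.71² − (x − 13.6)² − (y − 93.1)² with x = 72.107, y = 53.801, so z ≈ 43.284 ≈ 43.3 km.
Check against YBH (with the unrounded solution): distance 130.69 ≈ 130.69 km. ✓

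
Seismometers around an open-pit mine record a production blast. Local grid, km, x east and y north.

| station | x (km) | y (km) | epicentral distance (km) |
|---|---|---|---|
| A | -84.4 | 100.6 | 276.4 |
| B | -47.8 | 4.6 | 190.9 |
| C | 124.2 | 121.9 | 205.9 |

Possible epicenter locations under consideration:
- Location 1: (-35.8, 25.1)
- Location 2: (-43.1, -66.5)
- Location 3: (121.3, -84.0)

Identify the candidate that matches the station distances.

For each candidate, compare |candidate − station| to the reported distance:
Location 1: residuals A 186.6, B 167.1, C 18.9 → max 186.6 km
Location 2: residuals A 104.3, B 119.6, C 46.1 → max 119.6 km
Location 3: residuals A 0.0, B 0.0, C 0.0 → max 0.0 km
Only Location 3 has all residuals ≈ 0.

Location 3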